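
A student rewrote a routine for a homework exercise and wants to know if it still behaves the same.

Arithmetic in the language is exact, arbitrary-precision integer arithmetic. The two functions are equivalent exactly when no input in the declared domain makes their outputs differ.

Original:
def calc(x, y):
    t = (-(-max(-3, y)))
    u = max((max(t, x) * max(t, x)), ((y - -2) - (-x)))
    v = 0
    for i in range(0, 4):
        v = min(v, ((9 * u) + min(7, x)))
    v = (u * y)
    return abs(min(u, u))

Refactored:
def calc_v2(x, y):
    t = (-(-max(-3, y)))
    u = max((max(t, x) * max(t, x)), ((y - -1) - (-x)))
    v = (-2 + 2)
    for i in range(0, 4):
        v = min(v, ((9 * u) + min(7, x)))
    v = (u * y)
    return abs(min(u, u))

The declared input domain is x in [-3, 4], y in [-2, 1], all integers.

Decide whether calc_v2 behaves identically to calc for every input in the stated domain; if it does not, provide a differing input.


Consider the input x=-1, y=0.
calc: t = 0; u = 1; v = 0; [i=0]; v = 0; [i=1]; v = 0; [i=2]; v = 0; [i=3]; v = 0; v = 0; return 1
calc_v2: t = 0; u = 0; v = 0; [i=0]; v = -1; [i=1]; v = -1; [i=2]; v = -1; [i=3]; v = -1; v = 0; return 0
1 != 0, so the rewrite changes behavior.
verdict: not equivalent; witness: x=-1, y=0


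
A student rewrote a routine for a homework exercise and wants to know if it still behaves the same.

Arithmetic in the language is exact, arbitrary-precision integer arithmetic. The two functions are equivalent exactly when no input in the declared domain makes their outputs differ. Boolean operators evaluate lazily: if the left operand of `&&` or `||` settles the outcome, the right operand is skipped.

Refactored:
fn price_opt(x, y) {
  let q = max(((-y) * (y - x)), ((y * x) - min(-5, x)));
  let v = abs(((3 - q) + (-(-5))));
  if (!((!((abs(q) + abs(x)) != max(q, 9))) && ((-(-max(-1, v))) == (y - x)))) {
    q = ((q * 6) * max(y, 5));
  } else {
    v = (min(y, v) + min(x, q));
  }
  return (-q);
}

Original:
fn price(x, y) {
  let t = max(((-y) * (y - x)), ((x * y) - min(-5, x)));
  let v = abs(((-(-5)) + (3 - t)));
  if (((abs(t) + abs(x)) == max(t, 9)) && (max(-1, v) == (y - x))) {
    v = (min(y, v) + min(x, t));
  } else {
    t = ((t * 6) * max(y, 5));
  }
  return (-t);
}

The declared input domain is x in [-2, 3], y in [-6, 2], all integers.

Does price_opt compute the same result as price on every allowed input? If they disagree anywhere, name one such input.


Equivalent — the differences include boolean connective usage differs, plus local variable names differ, plus comparison usage differs, yet no declared input distinguishes the two.
Tracing x=-2, y=-6: price: t=17, then v=9, then (((abs(t) + abs(x)) == max(t, 9)) && (max(-1, v) == (y - x))) is false, then t=510, then returns -510 | price_opt: q=17, then v=9, then (!((!((abs(q) + abs(x)) != max(q, 9))) && ((-(-max(-1, v))) == (y - x)))) is true, then q=510, then returns -510 — matching result -510.
An exhaustive pass over the 54 declared inputs shows identical outputs.
verdict: equivalent


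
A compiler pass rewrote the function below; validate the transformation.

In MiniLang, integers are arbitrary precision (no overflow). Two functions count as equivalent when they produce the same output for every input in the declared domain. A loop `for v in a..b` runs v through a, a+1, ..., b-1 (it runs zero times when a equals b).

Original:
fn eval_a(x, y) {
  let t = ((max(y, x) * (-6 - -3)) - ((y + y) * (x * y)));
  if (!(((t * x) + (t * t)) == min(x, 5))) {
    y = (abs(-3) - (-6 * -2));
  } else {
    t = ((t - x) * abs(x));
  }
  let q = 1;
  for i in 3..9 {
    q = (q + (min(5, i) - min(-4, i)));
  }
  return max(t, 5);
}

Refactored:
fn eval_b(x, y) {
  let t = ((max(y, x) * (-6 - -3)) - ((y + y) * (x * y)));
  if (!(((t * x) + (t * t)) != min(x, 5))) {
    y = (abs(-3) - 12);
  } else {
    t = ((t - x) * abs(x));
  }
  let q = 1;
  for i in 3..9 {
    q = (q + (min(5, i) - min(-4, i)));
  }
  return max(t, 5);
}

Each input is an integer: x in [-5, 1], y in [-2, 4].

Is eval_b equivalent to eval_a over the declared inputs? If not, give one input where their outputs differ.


At x=-5, y=-2: eval_a gives 46, eval_b gives 255.
verdict: not equivalent; witness: x=-5, y=-2


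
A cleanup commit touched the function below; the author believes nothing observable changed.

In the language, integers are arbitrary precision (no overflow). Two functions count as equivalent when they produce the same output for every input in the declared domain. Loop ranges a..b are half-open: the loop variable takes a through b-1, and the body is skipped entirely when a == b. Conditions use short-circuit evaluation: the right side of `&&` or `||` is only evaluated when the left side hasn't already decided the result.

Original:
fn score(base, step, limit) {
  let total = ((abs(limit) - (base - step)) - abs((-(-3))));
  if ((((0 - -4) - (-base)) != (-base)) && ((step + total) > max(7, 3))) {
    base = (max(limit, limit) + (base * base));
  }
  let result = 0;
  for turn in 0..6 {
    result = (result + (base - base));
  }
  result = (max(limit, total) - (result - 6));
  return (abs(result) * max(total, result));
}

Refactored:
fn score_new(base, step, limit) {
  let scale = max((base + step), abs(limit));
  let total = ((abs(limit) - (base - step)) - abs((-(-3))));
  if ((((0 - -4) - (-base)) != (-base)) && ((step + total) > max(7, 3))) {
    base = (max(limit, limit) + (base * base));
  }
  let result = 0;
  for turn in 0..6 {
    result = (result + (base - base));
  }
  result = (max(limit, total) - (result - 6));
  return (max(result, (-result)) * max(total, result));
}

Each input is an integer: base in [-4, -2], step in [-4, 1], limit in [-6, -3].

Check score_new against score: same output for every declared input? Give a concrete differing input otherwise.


Side by side, the visible changes include: min/max/abs usage differs; also local variable names differ; also statement counts differ; also arithmetic usage differs.
Tracing base=-2, step=-3, limit=-6: score: total := 2 | ((((0 - -4) - (-base)) != (-base)) && ((step + total) > max(7, 3))): false | result := 0 | iter turn=0: | result := 0 | iter turn=1: | result := 0 | iter turn=2: | result := 0 | iter turn=3: | result := 0 | iter turn=4: | result := 0 | iter turn=5: | result := 0 | result := 8 | result 64 | score_new: scale := 6 | total := 2 | ((((0 - -4) - (-base)) != (-base)) && ((step + total) > max(7, 3))): false | result := 0 | iter turn=0: | result := 0 | iter turn=1: | result := 0 | iter turn=2: | result := 0 | iter turn=3: | result := 0 | iter turn=4: | result := 0 | iter turn=5: | result := 0 | result := 8 | result 64 — matching result 64.
An exhaustive pass over the 72 declared inputs shows identical outputs.
verdict: equivalent


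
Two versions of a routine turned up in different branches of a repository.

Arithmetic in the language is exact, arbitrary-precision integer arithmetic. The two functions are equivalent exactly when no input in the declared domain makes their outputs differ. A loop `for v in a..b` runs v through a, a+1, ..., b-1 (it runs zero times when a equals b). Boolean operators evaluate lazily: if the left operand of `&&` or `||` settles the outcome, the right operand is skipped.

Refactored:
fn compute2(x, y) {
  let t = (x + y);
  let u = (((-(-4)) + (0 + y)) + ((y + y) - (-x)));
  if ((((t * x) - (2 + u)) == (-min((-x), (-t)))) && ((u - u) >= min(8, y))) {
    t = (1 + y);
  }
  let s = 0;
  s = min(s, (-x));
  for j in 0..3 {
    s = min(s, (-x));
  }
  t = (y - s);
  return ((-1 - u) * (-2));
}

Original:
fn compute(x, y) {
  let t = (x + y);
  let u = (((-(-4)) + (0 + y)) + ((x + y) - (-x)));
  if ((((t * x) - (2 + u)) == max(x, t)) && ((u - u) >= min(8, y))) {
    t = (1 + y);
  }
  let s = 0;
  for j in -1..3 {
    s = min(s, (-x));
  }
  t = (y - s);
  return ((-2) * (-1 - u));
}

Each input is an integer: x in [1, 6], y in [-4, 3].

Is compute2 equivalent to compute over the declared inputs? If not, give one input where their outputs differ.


On input x=1, y=-4, compute returns -2 while compute2 returns -12.
verdict: not equivalent; witness: x=1, y=-4


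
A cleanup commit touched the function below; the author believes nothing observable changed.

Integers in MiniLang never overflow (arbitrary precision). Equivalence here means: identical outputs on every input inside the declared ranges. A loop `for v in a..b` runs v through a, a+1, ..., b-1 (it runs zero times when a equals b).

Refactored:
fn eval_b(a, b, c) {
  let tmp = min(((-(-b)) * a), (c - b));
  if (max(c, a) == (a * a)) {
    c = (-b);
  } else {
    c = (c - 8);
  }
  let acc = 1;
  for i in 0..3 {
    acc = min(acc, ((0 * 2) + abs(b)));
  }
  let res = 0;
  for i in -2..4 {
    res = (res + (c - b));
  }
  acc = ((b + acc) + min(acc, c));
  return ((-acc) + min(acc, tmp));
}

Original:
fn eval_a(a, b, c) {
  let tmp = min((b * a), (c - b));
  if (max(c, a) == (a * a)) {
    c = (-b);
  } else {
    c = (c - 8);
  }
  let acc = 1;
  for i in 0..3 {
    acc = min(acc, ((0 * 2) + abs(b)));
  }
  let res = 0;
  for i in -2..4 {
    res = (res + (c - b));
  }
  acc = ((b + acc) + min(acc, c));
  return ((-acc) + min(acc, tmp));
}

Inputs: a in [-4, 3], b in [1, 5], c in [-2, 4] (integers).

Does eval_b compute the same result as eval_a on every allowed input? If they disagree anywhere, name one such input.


The two versions differ — the changes include same computation, different form.
Spot check at a=0, b=1, c=0 — eval_a: tmp = -1; (max(c, a) == (a * a)) -> true; c = -1; acc = 1; [i=0]; acc = 1; [i=1]; acc = 1; [i=2]; acc = 1; res = 0; [i=-2]; res = -2; [i=-1]; res = -4; [i=0]; res = -6; [i=1]; res = -8; [i=2]; res = -10; [i=3]; res = -12; acc = 1; return -2. eval_b: tmp = -1; (max(c, a) == (a * a)) -> true; c = -1; acc = 1; [i=0]; acc = 1; [i=1]; acc = 1; [i=2]; acc = 1; res = 0; [i=-2]; res = -2; [i=-1]; res = -4; [i=0]; res = -6; [i=1]; res = -8; [i=2]; res = -10; [i=3]; res = -12; acc = 1; return -2. Both give -2.
Across all 280 domain points the two functions coincide.
verdict: equivalent


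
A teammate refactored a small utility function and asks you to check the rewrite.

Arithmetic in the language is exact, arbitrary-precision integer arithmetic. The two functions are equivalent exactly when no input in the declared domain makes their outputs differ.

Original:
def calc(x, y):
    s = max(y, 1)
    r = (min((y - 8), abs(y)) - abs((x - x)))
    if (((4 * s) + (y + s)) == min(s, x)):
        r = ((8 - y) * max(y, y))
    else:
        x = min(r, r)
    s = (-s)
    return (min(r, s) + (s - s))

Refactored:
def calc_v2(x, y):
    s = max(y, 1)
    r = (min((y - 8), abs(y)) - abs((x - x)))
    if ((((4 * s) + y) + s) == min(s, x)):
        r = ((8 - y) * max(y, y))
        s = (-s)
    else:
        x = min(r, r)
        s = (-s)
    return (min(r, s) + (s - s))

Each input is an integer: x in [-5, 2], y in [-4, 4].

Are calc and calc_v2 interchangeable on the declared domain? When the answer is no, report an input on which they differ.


Side by side, the visible changes include: statement counts differ.
One worked example (x=2, y=0) — calc: s := 1 | r := -8 | (((4 * s) + (y + s)) == min(s, x)): false | x := -8 | s := -1 | result -8; calc_v2: s := 1 | r := -8 | ((((4 * s) + y) + s) == min(s, x)): false | x := -8 | s := -1 | result -8; agreement on -8.
Sweeping the whole domain (72 inputs) finds no disagreement.
verdict: equivalent


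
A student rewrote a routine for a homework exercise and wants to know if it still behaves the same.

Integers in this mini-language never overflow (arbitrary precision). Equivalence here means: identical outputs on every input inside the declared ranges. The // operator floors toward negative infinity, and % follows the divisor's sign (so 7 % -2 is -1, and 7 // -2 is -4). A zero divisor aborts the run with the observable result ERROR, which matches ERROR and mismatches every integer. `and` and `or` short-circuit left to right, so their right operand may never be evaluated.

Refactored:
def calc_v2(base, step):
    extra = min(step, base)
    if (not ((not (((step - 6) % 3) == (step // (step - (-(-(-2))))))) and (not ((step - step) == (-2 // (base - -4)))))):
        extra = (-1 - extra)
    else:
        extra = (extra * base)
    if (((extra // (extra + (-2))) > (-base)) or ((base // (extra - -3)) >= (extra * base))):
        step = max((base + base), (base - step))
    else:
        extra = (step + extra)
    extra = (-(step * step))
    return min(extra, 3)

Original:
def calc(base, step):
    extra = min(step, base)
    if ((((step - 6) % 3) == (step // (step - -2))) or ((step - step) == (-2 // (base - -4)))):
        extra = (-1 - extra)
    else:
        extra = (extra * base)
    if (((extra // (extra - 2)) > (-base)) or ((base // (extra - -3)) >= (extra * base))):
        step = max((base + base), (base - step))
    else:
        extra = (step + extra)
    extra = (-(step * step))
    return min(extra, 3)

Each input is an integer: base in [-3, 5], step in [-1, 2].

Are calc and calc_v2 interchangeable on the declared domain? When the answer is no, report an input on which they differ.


Equivalent — the differences include boolean connective usage differs, arithmetic usage differs, yet no declared input distinguishes the two.
Tracing base=2, step=0: calc: extra = 0; ((((step - 6) % 3) == (step // (step - -2))) or ((step - step) == (-2 // (base - -4)))) -> true; extra = -1; (((extra // (extra - 2)) > (-base)) or ((base // (extra - -3)) >= (extra * base))) -> true; step = 4; extra = -16; return -16 | calc_v2: extra = 0; (not ((not (((step - 6) % 3) == (step // (step - (-(-(-2))))))) and (not ((step - step) == (-2 // (base - -4)))))) -> true; extra = -1; (((extra // (extra + (-2))) > (-base)) or ((base // (extra - -3)) >= (extra * base))) -> true; step = 4; extra = -16; return -16 — matching result -16.
Checked all 36 inputs in the declared domain: the outputs agree on every one.
verdict: equivalent


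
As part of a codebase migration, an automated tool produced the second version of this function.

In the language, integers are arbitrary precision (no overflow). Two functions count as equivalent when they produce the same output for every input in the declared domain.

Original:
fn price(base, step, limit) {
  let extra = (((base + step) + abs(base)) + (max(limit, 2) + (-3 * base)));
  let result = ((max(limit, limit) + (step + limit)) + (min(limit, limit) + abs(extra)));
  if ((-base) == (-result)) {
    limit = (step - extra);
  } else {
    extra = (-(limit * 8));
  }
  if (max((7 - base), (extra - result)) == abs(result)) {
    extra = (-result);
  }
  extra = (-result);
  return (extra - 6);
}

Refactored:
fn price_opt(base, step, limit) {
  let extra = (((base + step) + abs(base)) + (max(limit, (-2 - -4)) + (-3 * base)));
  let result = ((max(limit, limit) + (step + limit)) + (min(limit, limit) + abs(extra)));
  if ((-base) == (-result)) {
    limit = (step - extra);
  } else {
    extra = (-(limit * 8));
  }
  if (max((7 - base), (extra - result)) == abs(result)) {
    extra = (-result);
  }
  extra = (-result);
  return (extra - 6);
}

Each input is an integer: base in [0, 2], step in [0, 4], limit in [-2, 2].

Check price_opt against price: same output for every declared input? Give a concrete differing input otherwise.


Side by side, the visible changes include: arithmetic usage differs, plus constant usage differs.
Spot check at base=2, step=4, limit=2 — price: extra = 4; result = 14; ((-base) == (-result)) -> false; extra = -16; (max((7 - base), (extra - result)) == abs(result)) -> false; extra = -14; return -20. price_opt: extra = 4; result = 14; ((-base) == (-result)) -> false; extra = -16; (max((7 - base), (extra - result)) == abs(result)) -> false; extra = -14; return -20. Both give -20.
Checked all 75 inputs in the declared domain: the outputs agree on every one.
verdict: equivalent


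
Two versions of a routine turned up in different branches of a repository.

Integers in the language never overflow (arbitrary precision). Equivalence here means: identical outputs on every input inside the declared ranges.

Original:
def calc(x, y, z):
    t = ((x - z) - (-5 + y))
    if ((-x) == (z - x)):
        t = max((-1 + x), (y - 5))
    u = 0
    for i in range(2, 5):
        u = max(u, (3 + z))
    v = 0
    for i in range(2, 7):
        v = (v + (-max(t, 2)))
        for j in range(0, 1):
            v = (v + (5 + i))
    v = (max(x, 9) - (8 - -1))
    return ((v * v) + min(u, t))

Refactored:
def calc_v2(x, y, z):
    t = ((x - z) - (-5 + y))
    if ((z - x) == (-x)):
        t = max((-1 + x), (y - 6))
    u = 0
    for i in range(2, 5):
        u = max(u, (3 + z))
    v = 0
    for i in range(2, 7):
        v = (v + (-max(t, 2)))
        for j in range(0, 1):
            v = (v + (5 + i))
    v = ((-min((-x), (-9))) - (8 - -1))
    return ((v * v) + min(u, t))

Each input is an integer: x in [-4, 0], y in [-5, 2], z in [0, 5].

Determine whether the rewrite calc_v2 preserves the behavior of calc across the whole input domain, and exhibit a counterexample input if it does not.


Not equivalent: x=-4, y=1, z=0 separates them (-4 vs -5).
calc: t becomes 0; next ((-x) == (z - x)) evaluates to true; next t becomes -4; next u becomes 0; next at i=2:; next u becomes 3; next at i=3:; next u becomes 3; next at i=4:; next u becomes 3; next v becomes 0; next at i=2:; next v becomes -2; next at j=0:; next v becomes 5; next at i=3:; next v becomes 3; next at j=0:; next v becomes 11; next at i=4:; next v becomes 9; next at j=0:; next v becomes 18; next at i=5:; next v becomes 16; next at j=0:; next v becomes 26; next at i=6:; next v becomes 24; next at j=0:; next v becomes 35; next v becomes 0; next final value -4
calc_v2: t becomes 0; next ((z - x) == (-x)) evaluates to true; next t becomes -5; next u becomes 0; next at i=2:; next u becomes 3; next at i=3:; next u becomes 3; next at i=4:; next u becomes 3; next v becomes 0; next at i=2:; next v becomes -2; next at j=0:; next v becomes 5; next at i=3:; next v becomes 3; next at j=0:; next v becomes 11; next at i=4:; next v becomes 9; next at j=0:; next v becomes 18; next at i=5:; next v becomes 16; next at j=0:; next v becomes 26; next at i=6:; next v becomes 24; next at j=0:; next v becomes 35; next v becomes 0; next final value -5
verdict: not equivalent; witness: x=-4, y=1, z=0


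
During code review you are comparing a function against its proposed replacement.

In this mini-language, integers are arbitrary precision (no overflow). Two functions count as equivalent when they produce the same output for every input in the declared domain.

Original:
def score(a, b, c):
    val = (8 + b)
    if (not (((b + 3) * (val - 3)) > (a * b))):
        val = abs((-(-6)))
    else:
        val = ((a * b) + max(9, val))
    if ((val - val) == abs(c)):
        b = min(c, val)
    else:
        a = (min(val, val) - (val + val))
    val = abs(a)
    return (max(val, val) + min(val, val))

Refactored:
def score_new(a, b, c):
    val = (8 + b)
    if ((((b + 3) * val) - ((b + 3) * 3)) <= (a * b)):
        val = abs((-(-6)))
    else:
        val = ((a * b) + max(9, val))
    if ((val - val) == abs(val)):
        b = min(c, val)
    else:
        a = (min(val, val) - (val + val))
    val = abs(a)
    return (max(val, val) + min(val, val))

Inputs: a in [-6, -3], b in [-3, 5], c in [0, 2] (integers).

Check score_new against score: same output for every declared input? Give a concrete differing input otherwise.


Not equivalent: a=-6, b=-1, c=0 separates them (12 vs 30).
score: val = 7; (not (((b + 3) * (val - 3)) > (a * b))) -> false; val = 15; ((val - val) == abs(c)) -> true; b = 0; val = 6; return 12
score_new: val = 7; ((((b + 3) * val) - ((b + 3) * 3)) <= (a * b)) -> false; val = 15; ((val - val) == abs(val)) -> false; a = -15; val = 15; return 30
verdict: not equivalent; witness: a=-6, b=-1, c=0


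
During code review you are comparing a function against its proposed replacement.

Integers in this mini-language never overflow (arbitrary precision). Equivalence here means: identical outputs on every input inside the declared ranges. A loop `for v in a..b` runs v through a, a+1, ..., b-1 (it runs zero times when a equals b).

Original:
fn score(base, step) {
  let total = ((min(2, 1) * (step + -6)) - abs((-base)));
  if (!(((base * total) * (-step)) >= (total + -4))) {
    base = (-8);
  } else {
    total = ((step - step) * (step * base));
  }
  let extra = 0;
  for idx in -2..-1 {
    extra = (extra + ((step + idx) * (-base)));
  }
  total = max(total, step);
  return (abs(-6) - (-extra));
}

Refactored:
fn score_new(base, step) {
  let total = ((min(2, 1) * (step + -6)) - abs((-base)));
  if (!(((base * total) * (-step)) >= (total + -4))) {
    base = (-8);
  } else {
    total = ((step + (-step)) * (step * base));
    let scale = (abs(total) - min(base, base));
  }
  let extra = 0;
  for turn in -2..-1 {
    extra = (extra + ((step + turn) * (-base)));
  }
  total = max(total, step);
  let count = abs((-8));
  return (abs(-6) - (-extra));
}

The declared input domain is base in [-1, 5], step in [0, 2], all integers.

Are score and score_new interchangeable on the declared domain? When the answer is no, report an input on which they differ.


Changes here: local variable names differ, and constant usage differs, and arithmetic usage differs, and statement counts differ, and min/max/abs usage differs; the full 21-point sweep finds no disagreement.
verdict: equivalent


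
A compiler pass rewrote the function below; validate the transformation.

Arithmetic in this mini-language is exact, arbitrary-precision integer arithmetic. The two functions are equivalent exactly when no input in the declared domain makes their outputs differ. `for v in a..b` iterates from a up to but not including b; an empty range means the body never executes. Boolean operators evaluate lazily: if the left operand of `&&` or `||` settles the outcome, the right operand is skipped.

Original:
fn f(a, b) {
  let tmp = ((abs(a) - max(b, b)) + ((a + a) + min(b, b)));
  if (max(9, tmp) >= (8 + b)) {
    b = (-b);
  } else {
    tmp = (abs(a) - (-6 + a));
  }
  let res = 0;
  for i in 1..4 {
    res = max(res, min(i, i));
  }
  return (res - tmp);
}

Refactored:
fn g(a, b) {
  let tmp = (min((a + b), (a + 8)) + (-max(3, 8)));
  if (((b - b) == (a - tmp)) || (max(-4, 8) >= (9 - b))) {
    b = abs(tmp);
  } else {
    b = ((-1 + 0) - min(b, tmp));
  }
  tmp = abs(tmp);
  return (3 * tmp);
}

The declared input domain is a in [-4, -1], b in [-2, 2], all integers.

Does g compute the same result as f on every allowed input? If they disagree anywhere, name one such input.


Not equivalent: a=-4, b=-2 separates them (7 vs 42).
f: tmp=-4, then (max(9, tmp) >= (8 + b)) is true, then b=2, then res=0, then (i=1), then res=1, then (i=2), then res=2, then (i=3), then res=3, then returns 7
g: tmp=-14, then (((b - b) == (a - tmp)) || (max(-4, 8) >= (9 - b))) is false, then b=13, then tmp=14, then returns 42
verdict: not equivalent; witness: a=-4, b=-2


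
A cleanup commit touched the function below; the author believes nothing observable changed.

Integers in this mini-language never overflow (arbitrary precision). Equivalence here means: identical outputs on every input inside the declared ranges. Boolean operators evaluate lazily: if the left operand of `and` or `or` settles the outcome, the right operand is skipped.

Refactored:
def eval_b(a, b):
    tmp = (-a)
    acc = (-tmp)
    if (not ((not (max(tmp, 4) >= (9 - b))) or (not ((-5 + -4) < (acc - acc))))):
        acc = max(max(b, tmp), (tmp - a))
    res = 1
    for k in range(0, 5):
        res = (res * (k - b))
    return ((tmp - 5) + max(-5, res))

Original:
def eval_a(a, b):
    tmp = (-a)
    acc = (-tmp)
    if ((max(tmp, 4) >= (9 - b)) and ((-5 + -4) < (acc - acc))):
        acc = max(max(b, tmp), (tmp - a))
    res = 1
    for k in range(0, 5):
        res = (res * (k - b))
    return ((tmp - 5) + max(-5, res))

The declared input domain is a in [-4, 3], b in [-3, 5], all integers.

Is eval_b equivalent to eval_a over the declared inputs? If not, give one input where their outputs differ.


This is a faithful refactor — boolean connective usage differs, but the computed results match everywhere.
One worked example (a=0, b=-3) — eval_a: tmp = 0; acc = 0; ((max(tmp, 4) >= (9 - b)) and ((-5 + -4) < (acc - acc))) -> false; res = 1; [k=0]; res = 3; [k=1]; res = 12; [k=2]; res = 60; [k=3]; res = 360; [k=4]; res = 2520; return 2515; eval_b: tmp = 0; acc = 0; (not ((not (max(tmp, 4) >= (9 - b))) or (not ((-5 + -4) < (acc - acc))))) -> false; res = 1; [k=0]; res = 3; [k=1]; res = 12; [k=2]; res = 60; [k=3]; res = 360; [k=4]; res = 2520; return 2515; agreement on 2515.
Across all 72 domain points the two functions coincide.
verdict: equivalent


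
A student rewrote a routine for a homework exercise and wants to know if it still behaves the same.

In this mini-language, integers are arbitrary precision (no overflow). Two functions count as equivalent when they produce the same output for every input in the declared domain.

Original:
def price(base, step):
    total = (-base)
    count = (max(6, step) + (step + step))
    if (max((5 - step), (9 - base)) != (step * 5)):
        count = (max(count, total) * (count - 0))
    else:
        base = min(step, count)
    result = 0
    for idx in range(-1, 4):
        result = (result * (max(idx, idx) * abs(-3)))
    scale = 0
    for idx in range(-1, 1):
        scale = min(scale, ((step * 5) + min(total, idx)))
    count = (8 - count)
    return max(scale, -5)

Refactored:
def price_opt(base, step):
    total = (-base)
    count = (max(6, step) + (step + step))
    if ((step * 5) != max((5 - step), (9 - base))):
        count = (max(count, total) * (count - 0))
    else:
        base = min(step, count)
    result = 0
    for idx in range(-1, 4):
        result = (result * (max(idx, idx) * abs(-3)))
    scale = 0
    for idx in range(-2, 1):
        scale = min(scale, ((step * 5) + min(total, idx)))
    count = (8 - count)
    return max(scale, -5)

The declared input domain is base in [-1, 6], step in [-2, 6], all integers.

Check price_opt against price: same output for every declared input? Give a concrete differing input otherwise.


These are not equivalent — on base=-1, step=0 the outputs split (-1 vs -2).
price: total = 1; count = 6; (max((5 - step), (9 - base)) != (step * 5)) -> true; count = 36; result = 0; [idx=-1]; result = 0; [idx=0]; result = 0; [idx=1]; result = 0; [idx=2]; result = 0; [idx=3]; result = 0; scale = 0; [idx=-1]; scale = -1; [idx=0]; scale = -1; count = -28; return -1
price_opt: total = 1; count = 6; ((step * 5) != max((5 - step), (9 - base))) -> true; count = 36; result = 0; [idx=-1]; result = 0; [idx=0]; result = 0; [idx=1]; result = 0; [idx=2]; result = 0; [idx=3]; result = 0; scale = 0; [idx=-2]; scale = -2; [idx=-1]; scale = -2; [idx=0]; scale = -2; count = -28; return -2
verdict: not equivalent; witness: base=-1, step=0


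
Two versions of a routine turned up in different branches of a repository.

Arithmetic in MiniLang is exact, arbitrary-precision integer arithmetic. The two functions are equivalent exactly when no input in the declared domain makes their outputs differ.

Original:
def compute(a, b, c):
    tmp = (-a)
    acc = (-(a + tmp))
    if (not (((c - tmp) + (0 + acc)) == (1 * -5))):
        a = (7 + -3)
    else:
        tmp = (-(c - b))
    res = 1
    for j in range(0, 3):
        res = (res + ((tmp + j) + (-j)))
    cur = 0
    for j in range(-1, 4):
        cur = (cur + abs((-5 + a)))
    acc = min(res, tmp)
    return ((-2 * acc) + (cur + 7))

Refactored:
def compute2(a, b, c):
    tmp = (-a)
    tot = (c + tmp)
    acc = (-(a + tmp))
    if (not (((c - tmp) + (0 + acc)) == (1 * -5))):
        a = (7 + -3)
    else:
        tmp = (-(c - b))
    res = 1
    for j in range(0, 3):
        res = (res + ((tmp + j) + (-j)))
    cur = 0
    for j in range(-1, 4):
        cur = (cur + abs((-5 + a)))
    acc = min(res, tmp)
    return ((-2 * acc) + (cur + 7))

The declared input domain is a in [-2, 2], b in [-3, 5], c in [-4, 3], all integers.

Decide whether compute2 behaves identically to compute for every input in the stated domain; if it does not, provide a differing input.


Changes here: statement counts differ, local variable names differ, arithmetic usage differs; the full 360-point sweep finds no disagreement.
verdict: equivalent


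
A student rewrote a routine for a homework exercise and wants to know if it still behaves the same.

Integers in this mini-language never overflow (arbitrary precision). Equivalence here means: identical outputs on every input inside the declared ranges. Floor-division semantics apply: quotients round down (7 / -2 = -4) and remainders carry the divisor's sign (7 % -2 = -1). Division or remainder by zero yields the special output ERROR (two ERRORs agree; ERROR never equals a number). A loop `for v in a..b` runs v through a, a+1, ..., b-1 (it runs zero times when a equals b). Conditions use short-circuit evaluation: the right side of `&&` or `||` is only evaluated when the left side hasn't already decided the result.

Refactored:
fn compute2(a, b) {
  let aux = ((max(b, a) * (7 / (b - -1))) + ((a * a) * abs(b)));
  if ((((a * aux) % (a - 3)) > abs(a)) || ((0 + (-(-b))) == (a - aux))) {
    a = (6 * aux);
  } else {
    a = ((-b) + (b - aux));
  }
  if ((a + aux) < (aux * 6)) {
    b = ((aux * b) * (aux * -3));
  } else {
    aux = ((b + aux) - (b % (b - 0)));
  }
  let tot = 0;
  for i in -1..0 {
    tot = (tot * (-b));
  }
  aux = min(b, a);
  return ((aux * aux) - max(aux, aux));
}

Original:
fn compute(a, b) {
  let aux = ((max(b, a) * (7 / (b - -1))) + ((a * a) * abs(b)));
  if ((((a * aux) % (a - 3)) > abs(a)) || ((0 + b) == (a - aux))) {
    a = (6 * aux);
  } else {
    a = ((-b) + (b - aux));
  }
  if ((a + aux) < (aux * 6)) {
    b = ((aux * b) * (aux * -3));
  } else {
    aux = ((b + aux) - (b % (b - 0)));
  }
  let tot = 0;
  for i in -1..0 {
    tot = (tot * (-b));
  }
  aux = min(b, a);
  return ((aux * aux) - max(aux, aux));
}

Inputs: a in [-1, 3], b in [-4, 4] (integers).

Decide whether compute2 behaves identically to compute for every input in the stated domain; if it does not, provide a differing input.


Reading the diff, among the changes: same computation, different form.
One worked example (a=3, b=-4) — compute: aux becomes 27; next hits division by zero so the output is ERROR; compute2: aux becomes 27; next hits division by zero so the output is ERROR; agreement on ERROR.
Checked all 45 inputs in the declared domain: the outputs agree on every one.
verdict: equivalent


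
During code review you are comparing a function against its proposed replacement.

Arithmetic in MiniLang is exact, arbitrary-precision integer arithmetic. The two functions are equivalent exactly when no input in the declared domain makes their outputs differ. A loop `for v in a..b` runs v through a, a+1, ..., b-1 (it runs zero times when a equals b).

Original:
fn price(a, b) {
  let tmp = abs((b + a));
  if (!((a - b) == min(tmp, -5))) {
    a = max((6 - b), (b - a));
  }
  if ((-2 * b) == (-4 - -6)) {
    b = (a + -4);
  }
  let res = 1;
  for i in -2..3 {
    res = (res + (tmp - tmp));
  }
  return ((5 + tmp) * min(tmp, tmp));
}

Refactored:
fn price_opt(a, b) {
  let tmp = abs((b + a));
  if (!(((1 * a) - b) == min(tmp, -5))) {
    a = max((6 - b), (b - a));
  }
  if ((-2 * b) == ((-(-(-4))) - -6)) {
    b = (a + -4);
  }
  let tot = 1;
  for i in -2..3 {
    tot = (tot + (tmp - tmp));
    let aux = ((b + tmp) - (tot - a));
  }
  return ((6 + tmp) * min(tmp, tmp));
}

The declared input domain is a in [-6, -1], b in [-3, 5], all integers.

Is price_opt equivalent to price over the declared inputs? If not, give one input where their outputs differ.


The rewrite breaks on a=-6, b=-3, where the results are 126 and 135.
price: tmp becomes 9; next (!((a - b) == min(tmp, -5))) evaluates to true; next a becomes 9; next ((-2 * b) == (-4 - -6)) evaluates to false; next res becomes 1; next at i=-2:; next res becomes 1; next at i=-1:; next res becomes 1; next at i=0:; next res becomes 1; next at i=1:; next res becomes 1; next at i=2:; next res becomes 1; next final value 126
price_opt: tmp becomes 9; next (!(((1 * a) - b) == min(tmp, -5))) evaluates to true; next a becomes 9; next ((-2 * b) == ((-(-(-4))) - -6)) evaluates to false; next tot becomes 1; next at i=-2:; next tot becomes 1; next aux becomes 14; next at i=-1:; next tot becomes 1; next aux becomes 14; next at i=0:; next tot becomes 1; next aux becomes 14; next at i=1:; next tot becomes 1; next aux becomes 14; next at i=2:; next tot becomes 1; next aux becomes 14; next final value 135
verdict: not equivalent; witness: a=-6, b=-3


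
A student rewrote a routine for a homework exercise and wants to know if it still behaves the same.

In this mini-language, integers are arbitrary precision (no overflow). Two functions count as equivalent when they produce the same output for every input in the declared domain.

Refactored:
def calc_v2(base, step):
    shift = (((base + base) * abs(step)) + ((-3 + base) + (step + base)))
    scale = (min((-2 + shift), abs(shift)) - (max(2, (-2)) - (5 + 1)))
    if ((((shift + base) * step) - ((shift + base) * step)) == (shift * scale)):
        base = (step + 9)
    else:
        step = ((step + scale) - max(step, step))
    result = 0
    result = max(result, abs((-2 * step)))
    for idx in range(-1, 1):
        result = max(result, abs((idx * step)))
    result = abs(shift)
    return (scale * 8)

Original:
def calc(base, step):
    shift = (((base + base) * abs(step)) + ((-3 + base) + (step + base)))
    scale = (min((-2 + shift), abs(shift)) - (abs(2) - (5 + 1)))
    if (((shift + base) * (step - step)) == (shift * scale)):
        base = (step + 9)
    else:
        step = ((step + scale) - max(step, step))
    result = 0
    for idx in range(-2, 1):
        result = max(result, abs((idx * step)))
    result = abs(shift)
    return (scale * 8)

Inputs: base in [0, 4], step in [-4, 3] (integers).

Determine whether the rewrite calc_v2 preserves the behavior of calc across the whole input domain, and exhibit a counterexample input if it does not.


Side by side, the visible changes include: arithmetic usage differs; and constant usage differs; and statement counts differ; and min/max/abs usage differs; and loop structure differs.
One worked example (base=0, step=-4) — calc: shift becomes -7; next scale becomes -5; next (((shift + base) * (step - step)) == (shift * scale)) evaluates to false; next step becomes -5; next result becomes 0; next at idx=-2:; next result becomes 10; next at idx=-1:; next result becomes 10; next at idx=0:; next result becomes 10; next result becomes 7; next final value -40; calc_v2: shift becomes -7; next scale becomes -5; next ((((shift + base) * step) - ((shift + base) * step)) == (shift * scale)) evaluates to false; next step becomes -5; next result becomes 0; next result becomes 10; next at idx=-1:; next result becomes 10; next at idx=0:; next result becomes 10; next result becomes 7; next final value -40; agreement on -40.
Across all 40 domain points the two functions coincide.
verdict: equivalent


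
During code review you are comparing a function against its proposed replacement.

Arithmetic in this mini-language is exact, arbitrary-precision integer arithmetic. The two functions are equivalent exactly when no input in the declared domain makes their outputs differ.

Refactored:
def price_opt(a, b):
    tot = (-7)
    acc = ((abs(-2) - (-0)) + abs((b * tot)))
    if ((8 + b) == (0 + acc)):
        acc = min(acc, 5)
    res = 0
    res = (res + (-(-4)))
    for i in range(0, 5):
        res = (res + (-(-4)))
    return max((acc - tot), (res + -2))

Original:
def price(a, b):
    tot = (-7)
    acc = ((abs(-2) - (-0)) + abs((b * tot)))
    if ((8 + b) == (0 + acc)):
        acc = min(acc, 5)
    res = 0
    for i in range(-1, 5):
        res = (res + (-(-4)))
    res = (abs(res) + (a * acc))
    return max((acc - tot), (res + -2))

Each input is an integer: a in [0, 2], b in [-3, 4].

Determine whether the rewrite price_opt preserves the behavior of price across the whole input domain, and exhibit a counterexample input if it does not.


Consider the input a=1, b=-3.
price: tot = -7; acc = 23; ((8 + b) == (0 + acc)) -> false; res = 0; [i=-1]; res = 4; [i=0]; res = 8; [i=1]; res = 12; [i=2]; res = 16; [i=3]; res = 20; [i=4]; res = 24; res = 47; return 45
price_opt: tot = -7; acc = 23; ((8 + b) == (0 + acc)) -> false; res = 0; res = 4; [i=0]; res = 8; [i=1]; res = 12; [i=2]; res = 16; [i=3]; res = 20; [i=4]; res = 24; return 30
45 != 30, so the rewrite changes behavior.
verdict: not equivalent; witness: a=1, b=-3


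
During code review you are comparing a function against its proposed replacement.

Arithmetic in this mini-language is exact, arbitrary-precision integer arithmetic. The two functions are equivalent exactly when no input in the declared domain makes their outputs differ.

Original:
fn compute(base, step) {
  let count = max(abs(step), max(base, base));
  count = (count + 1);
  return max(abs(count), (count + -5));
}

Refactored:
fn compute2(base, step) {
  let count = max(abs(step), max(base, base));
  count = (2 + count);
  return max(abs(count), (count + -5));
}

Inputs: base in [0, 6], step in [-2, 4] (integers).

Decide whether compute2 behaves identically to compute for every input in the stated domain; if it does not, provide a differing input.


Take base=0, step=-2.
compute: count=2, then count=3, then returns 3
compute2: count=2, then count=4, then returns 4
3 and 4 differ, so these are not the same function on this domain.
verdict: not equivalent; witness: base=0, step=-2


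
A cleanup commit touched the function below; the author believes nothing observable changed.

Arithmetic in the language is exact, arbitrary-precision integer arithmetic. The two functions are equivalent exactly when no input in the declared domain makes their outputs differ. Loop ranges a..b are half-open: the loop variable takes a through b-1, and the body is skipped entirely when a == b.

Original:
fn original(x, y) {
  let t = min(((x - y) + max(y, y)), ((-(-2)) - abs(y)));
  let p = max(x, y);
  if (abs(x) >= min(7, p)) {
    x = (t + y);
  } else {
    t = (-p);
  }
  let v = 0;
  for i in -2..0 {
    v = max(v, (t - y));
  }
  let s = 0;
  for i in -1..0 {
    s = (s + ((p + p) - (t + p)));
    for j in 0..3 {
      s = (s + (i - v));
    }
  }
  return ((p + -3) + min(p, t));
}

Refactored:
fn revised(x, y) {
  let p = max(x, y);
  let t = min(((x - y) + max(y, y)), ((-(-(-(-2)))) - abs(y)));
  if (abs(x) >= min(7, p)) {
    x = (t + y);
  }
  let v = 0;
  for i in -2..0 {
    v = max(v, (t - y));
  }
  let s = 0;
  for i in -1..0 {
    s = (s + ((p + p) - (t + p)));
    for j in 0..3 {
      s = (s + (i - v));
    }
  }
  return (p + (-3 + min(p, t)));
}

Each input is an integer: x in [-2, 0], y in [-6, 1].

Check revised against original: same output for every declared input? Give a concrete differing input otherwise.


Consider the input x=0, y=1.
original: t=0, then p=1, then (abs(x) >= min(7, p)) is false, then t=-1, then v=0, then (i=-2), then v=0, then (i=-1), then v=0, then s=0, then (i=-1), then s=2, then (j=0), then s=1, then (j=1), then s=0, then (j=2), then s=-1, then returns -3
revised: p=1, then t=0, then (abs(x) >= min(7, p)) is false, then v=0, then (i=-2), then v=0, then (i=-1), then v=0, then s=0, then (i=-1), then s=1, then (j=0), then s=0, then (j=1), then s=-1, then (j=2), then s=-2, then returns -2
-3 vs -2 — the two versions disagree here.
verdict: not equivalent; witness: x=0, y=1


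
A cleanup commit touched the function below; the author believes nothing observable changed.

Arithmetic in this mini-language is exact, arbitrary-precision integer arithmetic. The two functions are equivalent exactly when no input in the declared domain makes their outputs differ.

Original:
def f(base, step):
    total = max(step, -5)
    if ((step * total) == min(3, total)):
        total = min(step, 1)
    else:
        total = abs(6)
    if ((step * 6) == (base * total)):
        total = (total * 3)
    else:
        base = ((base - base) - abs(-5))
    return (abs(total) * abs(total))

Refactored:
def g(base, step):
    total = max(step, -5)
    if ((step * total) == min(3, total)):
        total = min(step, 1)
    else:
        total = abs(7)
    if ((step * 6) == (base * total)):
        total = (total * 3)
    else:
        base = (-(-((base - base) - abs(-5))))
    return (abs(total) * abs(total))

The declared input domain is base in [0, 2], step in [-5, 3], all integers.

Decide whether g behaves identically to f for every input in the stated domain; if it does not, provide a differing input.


The rewrite breaks on base=0, step=-5, where the results are 36 and 49.
f: total=-5, then ((step * total) == min(3, total)) is false, then total=6, then ((step * 6) == (base * total)) is false, then base=-5, then returns 36
g: total=-5, then ((step * total) == min(3, total)) is false, then total=7, then ((step * 6) == (base * total)) is false, then base=-5, then returns 49
verdict: not equivalent; witness: base=0, step=-5
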